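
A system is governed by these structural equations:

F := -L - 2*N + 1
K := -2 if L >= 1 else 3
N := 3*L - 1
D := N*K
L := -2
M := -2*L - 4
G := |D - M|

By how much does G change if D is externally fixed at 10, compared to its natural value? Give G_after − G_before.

-11

Intervening sets D = 10 and removes its equation (D := N*K).
M = -2*L - 4  [with L=-2]  = 0
G = |D - M|  [with D=10, M=0]  = 10
Without intervention: N = 3*L - 1  [with L=-2]  = -7; K = -2 if L >= 1 else 3  [with L=-2]  = 3; M = -2*L - 4  [with L=-2]  = 0; D = N*K  [with N=-7, K=3]  = -21; G = |D - M|  [with D=-21, M=0]  = 21.
Change = 10 − 21 = -11.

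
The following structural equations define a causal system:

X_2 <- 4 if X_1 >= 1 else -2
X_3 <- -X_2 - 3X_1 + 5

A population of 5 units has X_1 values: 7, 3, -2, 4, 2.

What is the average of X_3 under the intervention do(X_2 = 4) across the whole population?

The intervention sets X_2=4 in all 5 units regardless of X_1. Recomputing X_3 per unit gives -20, -8, 7, -11, -5; average -7.4.

-7.4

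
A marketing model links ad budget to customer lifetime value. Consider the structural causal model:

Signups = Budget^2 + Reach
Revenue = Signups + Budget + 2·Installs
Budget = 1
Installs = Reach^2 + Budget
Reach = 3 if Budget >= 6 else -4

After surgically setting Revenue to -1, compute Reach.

-4

Under do(Revenue=-1), the mechanism Revenue = Signups + Budget + 2·Installs is discarded; Revenue is fixed at -1.
No directed path runs from Revenue to Reach, so Reach keeps its natural value.
Reach = 3 if Budget >= 6 else -4  [with Budget=1]  = -4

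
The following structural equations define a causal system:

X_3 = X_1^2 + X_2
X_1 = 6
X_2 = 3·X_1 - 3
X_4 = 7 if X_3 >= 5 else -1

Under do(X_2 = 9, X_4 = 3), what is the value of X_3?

The joint intervention fixes X_2 = 9, X_4 = 3, removing each variable's own equation.
X_3 = X_1^2 + X_2  [with X_1=6, X_2=9]  = 45

45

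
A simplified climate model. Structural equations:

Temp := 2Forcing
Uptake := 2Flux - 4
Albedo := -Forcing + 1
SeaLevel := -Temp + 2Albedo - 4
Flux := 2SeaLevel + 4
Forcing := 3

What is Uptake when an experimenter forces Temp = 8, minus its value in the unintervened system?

Under do(Temp=8), the mechanism Temp := 2Forcing is discarded; Temp is fixed at 8.
Albedo = -Forcing + 1  [with Forcing=3]  = -2
SeaLevel = -Temp + 2Albedo - 4  [with Temp=8, Albedo=-2]  = -16
Flux = 2SeaLevel + 4  [with SeaLevel=-16]  = -28
Uptake = 2Flux - 4  [with Flux=-28]  = -60
Without intervention: Temp = 2Forcing  [with Forcing=3]  = 6; Albedo = -Forcing + 1  [with Forcing=3]  = -2; SeaLevel = -Temp + 2Albedo - 4  [with Temp=6, Albedo=-2]  = -14; Flux = 2SeaLevel + 4  [with SeaLevel=-14]  = -24; Uptake = 2Flux - 4  [with Flux=-24]  = -52.
Change = -60 − (-52) = -8.

-8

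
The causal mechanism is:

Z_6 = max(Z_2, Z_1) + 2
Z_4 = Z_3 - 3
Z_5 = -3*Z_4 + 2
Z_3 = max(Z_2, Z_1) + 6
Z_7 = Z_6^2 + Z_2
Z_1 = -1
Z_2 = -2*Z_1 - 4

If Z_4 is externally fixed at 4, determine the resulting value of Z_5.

Intervening sets Z_4 = 4 and removes its equation (Z_4 = Z_3 - 3).
Z_5 = -3*Z_4 + 2  [with Z_4=4]  = -10

-10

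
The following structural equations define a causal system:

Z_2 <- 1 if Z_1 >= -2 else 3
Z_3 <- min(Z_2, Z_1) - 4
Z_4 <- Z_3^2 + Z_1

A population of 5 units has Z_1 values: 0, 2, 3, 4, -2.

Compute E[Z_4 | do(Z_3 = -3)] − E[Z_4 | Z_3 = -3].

-1.6

The intervention sets Z_3=-3 in all 5 units regardless of Z_1. Recomputing Z_4 per unit gives 9, 11, 12, 13, 7; average 10.4.
Conditioning on Z_3=-3 selects the 3 unit(s) with Z_1 ∈ {2, 3, 4}. Their Z_4 values: 11, 12, 13. Mean = 12.
Difference = 10.4 − 12 = -1.6.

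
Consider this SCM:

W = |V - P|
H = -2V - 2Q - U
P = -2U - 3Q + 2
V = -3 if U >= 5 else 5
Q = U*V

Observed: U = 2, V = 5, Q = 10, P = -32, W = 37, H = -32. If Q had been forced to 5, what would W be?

22

do(Q=5) replaces the equation Q = U*V with the constant Q = 5.
V = -3 if U >= 5 else 5  [with U=2]  = 5
P = -2U - 3Q + 2  [with U=2, Q=5]  = -17
W = |V - P|  [with V=5, P=-17]  = 22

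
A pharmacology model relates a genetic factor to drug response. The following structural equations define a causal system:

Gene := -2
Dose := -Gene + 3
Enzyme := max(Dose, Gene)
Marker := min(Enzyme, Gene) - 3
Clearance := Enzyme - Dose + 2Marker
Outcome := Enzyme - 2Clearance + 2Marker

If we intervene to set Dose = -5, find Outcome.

2

Under do(Dose=-5), the mechanism Dose := -Gene + 3 is discarded; Dose is fixed at -5.
Enzyme = max(Dose, Gene)  [with Dose=-5, Gene=-2]  = -2
Marker = min(Enzyme, Gene) - 3  [with Enzyme=-2, Gene=-2]  = -5
Clearance = Enzyme - Dose + 2Marker  [with Enzyme=-2, Dose=-5, Marker=-5]  = -7
Outcome = Enzyme - 2Clearance + 2Marker  [with Enzyme=-2, Clearance=-7, Marker=-5]  = 2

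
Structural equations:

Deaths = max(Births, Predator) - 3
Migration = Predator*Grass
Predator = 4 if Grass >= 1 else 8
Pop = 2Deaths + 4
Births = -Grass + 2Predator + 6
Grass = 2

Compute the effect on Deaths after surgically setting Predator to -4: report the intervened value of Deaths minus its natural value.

Under do(Predator=-4), the mechanism Predator = 4 if Grass >= 1 else 8 is discarded; Predator is fixed at -4.
Births = -Grass + 2Predator + 6  [with Grass=2, Predator=-4]  = -4
Deaths = max(Births, Predator) - 3  [with Births=-4, Predator=-4]  = -7
Without intervention: Predator = 4 if Grass >= 1 else 8  [with Grass=2]  = 4; Births = -Grass + 2Predator + 6  [with Grass=2, Predator=4]  = 12; Deaths = max(Births, Predator) - 3  [with Births=12, Predator=4]  = 9.
Change = -7 − 9 = -16.

-16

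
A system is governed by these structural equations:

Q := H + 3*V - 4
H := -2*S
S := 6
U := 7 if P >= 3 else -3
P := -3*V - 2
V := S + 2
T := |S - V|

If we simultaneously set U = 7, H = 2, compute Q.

22

The joint intervention fixes U = 7, H = 2, removing each variable's own equation.
V = S + 2  [with S=6]  = 8
Q = H + 3*V - 4  [with H=2, V=8]  = 22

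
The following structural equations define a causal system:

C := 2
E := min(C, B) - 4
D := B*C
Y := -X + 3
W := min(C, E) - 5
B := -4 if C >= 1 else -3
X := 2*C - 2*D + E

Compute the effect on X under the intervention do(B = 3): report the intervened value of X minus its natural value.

do(B=3) replaces the equation B := -4 if C >= 1 else -3 with the constant B = 3.
D = B*C  [with B=3, C=2]  = 6
E = min(C, B) - 4  [with C=2, B=3]  = -2
X = 2*C - 2*D + E  [with C=2, D=6, E=-2]  = -10
Without intervention: B = -4 if C >= 1 else -3  [with C=2]  = -4; D = B*C  [with B=-4, C=2]  = -8; E = min(C, B) - 4  [with C=2, B=-4]  = -8; X = 2*C - 2*D + E  [with C=2, D=-8, E=-8]  = 12.
Change = -10 − 12 = -22.

-22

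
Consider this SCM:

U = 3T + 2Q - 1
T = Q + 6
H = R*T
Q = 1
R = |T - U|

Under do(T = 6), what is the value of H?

do(T=6) replaces the equation T = Q + 6 with the constant T = 6.
U = 3T + 2Q - 1  [with T=6, Q=1]  = 19
R = |T - U|  [with T=6, U=19]  = 13
H = R*T  [with R=13, T=6]  = 78

78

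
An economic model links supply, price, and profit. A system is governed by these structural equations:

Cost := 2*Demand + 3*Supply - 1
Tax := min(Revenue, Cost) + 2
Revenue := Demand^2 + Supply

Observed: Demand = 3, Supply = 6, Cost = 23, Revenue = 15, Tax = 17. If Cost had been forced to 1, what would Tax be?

do(Cost=1) replaces the equation Cost := 2*Demand + 3*Supply - 1 with the constant Cost = 1.
Revenue = Demand^2 + Supply  [with Demand=3, Supply=6]  = 15
Tax = min(Revenue, Cost) + 2  [with Revenue=15, Cost=1]  = 3

3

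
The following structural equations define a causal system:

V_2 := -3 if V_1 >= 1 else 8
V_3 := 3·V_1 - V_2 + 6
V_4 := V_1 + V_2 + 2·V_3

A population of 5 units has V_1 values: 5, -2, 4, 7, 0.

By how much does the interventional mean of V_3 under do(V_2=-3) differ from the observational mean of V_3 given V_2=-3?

-7.6

Every unit gets V_2=-3 under the intervention. V_3 values become 24, 3, 21, 30, 9; E[V_3|do(V_2=-3)] = 17.4.
Observing V_2=-3 restricts to units where V_2's equation naturally yields -3: V_1 ∈ {5, 4, 7}. In that subpopulation V_3 = 24, 21, 30, mean 25.
Difference = 17.4 − 25 = -7.6.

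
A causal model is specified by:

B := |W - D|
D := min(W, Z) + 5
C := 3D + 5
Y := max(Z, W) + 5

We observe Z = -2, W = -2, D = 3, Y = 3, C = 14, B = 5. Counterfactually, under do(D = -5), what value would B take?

3

The intervention breaks the incoming arrows to D: D := min(W, Z) + 5 no longer applies, and D = -5.
B = |W - D|  [with W=-2, D=-5]  = 3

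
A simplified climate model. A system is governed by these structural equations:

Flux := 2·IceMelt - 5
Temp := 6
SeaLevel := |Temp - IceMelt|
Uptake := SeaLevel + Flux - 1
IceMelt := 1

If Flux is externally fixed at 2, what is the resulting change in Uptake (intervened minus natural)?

Intervening sets Flux = 2 and removes its equation (Flux := 2·IceMelt - 5).
SeaLevel = |Temp - IceMelt|  [with Temp=6, IceMelt=1]  = 5
Uptake = SeaLevel + Flux - 1  [with SeaLevel=5, Flux=2]  = 6
Without intervention: SeaLevel = |Temp - IceMelt|  [with Temp=6, IceMelt=1]  = 5; Flux = 2·IceMelt - 5  [with IceMelt=1]  = -3; Uptake = SeaLevel + Flux - 1  [with SeaLevel=5, Flux=-3]  = 1.
Change = 6 − 1 = 5.

5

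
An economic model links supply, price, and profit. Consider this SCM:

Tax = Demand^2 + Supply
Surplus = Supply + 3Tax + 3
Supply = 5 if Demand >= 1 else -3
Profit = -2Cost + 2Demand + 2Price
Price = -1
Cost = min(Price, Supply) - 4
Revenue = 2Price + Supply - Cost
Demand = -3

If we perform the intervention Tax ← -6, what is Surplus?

-18

Intervening sets Tax = -6 and removes its equation (Tax = Demand^2 + Supply).
Supply = 5 if Demand >= 1 else -3  [with Demand=-3]  = -3
Surplus = Supply + 3Tax + 3  [with Supply=-3, Tax=-6]  = -18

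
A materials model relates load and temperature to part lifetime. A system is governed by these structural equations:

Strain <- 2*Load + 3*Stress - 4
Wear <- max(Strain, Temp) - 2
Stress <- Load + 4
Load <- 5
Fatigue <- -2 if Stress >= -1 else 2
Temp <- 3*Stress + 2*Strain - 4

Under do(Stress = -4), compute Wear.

do(Stress=-4) replaces the equation Stress <- Load + 4 with the constant Stress = -4.
Strain = 2*Load + 3*Stress - 4  [with Load=5, Stress=-4]  = -6
Temp = 3*Stress + 2*Strain - 4  [with Stress=-4, Strain=-6]  = -28
Wear = max(Strain, Temp) - 2  [with Strain=-6, Temp=-28]  = -8

-8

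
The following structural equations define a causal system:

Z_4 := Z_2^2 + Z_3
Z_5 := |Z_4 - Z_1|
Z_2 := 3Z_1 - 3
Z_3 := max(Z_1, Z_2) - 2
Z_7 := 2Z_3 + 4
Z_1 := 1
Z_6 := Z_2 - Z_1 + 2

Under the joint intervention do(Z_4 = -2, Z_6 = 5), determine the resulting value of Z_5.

Setting Z_4 = -2, Z_6 = 5 by intervention discards those variables' equations.
Z_5 = |Z_4 - Z_1|  [with Z_4=-2, Z_1=1]  = 3

3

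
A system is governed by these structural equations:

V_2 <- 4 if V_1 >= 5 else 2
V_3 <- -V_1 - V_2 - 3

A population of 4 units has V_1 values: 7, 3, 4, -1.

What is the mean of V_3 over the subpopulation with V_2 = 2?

Conditioning on V_2=2 selects the 3 unit(s) with V_1 ∈ {3, 4, -1}. Their V_3 values: -8, -9, -4. Mean = -7.

-7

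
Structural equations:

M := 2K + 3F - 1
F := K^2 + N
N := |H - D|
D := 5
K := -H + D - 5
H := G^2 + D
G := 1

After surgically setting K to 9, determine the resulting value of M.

The intervention breaks the incoming arrows to K: K := -H + D - 5 no longer applies, and K = 9.
H = G^2 + D  [with G=1, D=5]  = 6
N = |H - D|  [with H=6, D=5]  = 1
F = K^2 + N  [with K=9, N=1]  = 82
M = 2K + 3F - 1  [with K=9, F=82]  = 263

263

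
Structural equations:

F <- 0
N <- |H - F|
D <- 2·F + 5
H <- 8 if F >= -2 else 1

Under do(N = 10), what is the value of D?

5

The intervention breaks the incoming arrows to N: N <- |H - F| no longer applies, and N = 10.
D is not downstream of the intervention, so its value is determined by the original equations.
D = 2·F + 5  [with F=0]  = 5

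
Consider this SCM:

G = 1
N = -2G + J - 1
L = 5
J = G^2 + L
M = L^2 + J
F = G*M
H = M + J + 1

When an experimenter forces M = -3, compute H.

4

The intervention breaks the incoming arrows to M: M = L^2 + J no longer applies, and M = -3.
J = G^2 + L  [with G=1, L=5]  = 6
H = M + J + 1  [with M=-3, J=6]  = 4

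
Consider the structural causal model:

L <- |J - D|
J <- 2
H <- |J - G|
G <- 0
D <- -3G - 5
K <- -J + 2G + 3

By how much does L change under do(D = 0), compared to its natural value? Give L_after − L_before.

The intervention breaks the incoming arrows to D: D <- -3G - 5 no longer applies, and D = 0.
L = |J - D|  [with J=2, D=0]  = 2
Without intervention: D = -3G - 5  [with G=0]  = -5; L = |J - D|  [with J=2, D=-5]  = 7.
Change = 2 − 7 = -5.

-5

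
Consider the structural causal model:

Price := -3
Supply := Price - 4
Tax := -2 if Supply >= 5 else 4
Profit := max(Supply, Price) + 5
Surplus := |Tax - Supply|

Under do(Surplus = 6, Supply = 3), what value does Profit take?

Setting Surplus = 6, Supply = 3 by intervention discards those variables' equations.
Profit = max(Supply, Price) + 5  [with Supply=3, Price=-3]  = 8

8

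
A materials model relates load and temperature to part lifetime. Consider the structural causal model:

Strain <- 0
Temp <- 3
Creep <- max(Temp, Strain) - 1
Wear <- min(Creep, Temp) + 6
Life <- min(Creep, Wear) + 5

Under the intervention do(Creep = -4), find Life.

do(Creep=-4) replaces the equation Creep <- max(Temp, Strain) - 1 with the constant Creep = -4.
Wear = min(Creep, Temp) + 6  [with Creep=-4, Temp=3]  = 2
Life = min(Creep, Wear) + 5  [with Creep=-4, Wear=2]  = 1

1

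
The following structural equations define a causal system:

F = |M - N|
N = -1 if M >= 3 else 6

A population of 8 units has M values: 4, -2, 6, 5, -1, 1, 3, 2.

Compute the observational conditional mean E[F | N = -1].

E[F|N=-1] averages over only the 4 units with N=-1 (M = 4, 6, 5, 3): F = 5, 7, 6, 4, mean 5.5.

5.5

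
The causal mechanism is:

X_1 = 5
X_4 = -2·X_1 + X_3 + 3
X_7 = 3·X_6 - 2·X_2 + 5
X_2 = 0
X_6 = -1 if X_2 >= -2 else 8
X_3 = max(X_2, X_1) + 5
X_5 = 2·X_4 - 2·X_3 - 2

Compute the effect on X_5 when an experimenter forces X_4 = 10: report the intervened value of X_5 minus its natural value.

Intervening sets X_4 = 10 and removes its equation (X_4 = -2·X_1 + X_3 + 3).
X_3 = max(X_2, X_1) + 5  [with X_2=0, X_1=5]  = 10
X_5 = 2·X_4 - 2·X_3 - 2  [with X_4=10, X_3=10]  = -2
Without intervention: X_3 = max(X_2, X_1) + 5  [with X_2=0, X_1=5]  = 10; X_4 = -2·X_1 + X_3 + 3  [with X_1=5, X_3=10]  = 3; X_5 = 2·X_4 - 2·X_3 - 2  [with X_4=3, X_3=10]  = -16.
Change = -2 − (-16) = 14.

14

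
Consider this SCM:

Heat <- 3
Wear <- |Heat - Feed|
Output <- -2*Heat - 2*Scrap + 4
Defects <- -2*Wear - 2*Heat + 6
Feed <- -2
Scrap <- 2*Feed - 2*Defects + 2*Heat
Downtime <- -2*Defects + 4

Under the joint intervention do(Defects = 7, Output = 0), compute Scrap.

-12

Setting Defects = 7, Output = 0 by intervention discards those variables' equations.
Scrap = 2*Feed - 2*Defects + 2*Heat  [with Feed=-2, Defects=7, Heat=3]  = -12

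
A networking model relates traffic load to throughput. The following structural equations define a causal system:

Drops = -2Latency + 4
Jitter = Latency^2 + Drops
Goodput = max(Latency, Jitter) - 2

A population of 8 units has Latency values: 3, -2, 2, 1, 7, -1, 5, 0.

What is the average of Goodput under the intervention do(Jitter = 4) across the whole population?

2.5

do(Jitter=4) breaks Jitter's dependence on Latency. With Jitter=4 fixed, Goodput across the units is 2, 2, 2, 2, 5, 2, 3, 2, mean 2.5.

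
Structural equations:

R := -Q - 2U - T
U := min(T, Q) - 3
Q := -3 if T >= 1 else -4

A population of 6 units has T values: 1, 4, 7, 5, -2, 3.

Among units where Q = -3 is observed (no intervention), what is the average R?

E[R|Q=-3] averages over only the 5 units with Q=-3 (T = 1, 4, 7, 5, 3): R = 14, 11, 8, 10, 12, mean 11.

11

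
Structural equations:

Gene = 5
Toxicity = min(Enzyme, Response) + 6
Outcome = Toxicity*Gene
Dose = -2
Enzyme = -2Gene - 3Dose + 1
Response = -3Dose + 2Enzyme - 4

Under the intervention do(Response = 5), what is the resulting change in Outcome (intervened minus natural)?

5

Under do(Response=5), the mechanism Response = -3Dose + 2Enzyme - 4 is discarded; Response is fixed at 5.
Enzyme = -2Gene - 3Dose + 1  [with Gene=5, Dose=-2]  = -3
Toxicity = min(Enzyme, Response) + 6  [with Enzyme=-3, Response=5]  = 3
Outcome = Toxicity*Gene  [with Toxicity=3, Gene=5]  = 15
Without intervention: Enzyme = -2Gene - 3Dose + 1  [with Gene=5, Dose=-2]  = -3; Response = -3Dose + 2Enzyme - 4  [with Dose=-2, Enzyme=-3]  = -4; Toxicity = min(Enzyme, Response) + 6  [with Enzyme=-3, Response=-4]  = 2; Outcome = Toxicity*Gene  [with Toxicity=2, Gene=5]  = 10.
Change = 15 − 10 = 5.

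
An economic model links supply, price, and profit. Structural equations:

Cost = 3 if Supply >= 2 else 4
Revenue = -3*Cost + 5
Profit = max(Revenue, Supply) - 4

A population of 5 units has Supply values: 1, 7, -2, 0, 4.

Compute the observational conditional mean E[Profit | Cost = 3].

1.5

E[Profit|Cost=3] averages over only the 2 units with Cost=3 (Supply = 7, 4): Profit = 3, 0, mean 1.5.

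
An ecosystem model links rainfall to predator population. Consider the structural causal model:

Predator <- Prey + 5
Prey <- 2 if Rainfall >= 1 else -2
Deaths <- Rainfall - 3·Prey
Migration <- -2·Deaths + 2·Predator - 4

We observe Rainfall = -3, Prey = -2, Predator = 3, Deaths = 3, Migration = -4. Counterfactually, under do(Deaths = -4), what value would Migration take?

10

Intervening sets Deaths = -4 and removes its equation (Deaths <- Rainfall - 3·Prey).
Prey = 2 if Rainfall >= 1 else -2  [with Rainfall=-3]  = -2
Predator = Prey + 5  [with Prey=-2]  = 3
Migration = -2·Deaths + 2·Predator - 4  [with Deaths=-4, Predator=3]  = 10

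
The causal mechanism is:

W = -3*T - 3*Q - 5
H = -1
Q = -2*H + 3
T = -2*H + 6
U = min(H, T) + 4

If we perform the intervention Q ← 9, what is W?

Intervening sets Q = 9 and removes its equation (Q = -2*H + 3).
T = -2*H + 6  [with H=-1]  = 8
W = -3*T - 3*Q - 5  [with T=8, Q=9]  = -56

-56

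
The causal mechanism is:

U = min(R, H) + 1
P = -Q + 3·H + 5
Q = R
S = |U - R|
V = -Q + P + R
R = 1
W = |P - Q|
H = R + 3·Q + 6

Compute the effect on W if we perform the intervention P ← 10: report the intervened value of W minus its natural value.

-24

do(P=10) replaces the equation P = -Q + 3·H + 5 with the constant P = 10.
Q = R  [with R=1]  = 1
W = |P - Q|  [with P=10, Q=1]  = 9
Without intervention: Q = R  [with R=1]  = 1; H = R + 3·Q + 6  [with R=1, Q=1]  = 10; P = -Q + 3·H + 5  [with Q=1, H=10]  = 34; W = |P - Q|  [with P=34, Q=1]  = 33.
Change = 9 − 33 = -24.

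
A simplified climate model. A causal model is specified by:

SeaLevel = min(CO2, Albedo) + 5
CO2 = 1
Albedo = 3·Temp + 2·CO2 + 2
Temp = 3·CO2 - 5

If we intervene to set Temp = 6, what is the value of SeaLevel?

Under do(Temp=6), the mechanism Temp = 3·CO2 - 5 is discarded; Temp is fixed at 6.
Albedo = 3·Temp + 2·CO2 + 2  [with Temp=6, CO2=1]  = 22
SeaLevel = min(CO2, Albedo) + 5  [with CO2=1, Albedo=22]  = 6

6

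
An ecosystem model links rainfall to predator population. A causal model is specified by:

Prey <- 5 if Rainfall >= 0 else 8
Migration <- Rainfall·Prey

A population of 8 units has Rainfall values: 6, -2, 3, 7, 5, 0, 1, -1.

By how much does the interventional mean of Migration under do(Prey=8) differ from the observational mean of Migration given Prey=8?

Under do(Prey=8), Prey's equation is replaced by Prey=8 for every unit. Per-unit Migration: 48, -16, 24, 56, 40, 0, 8, -8. Mean = 19.
E[Migration|Prey=8] averages over only the 2 units with Prey=8 (Rainfall = -2, -1): Migration = -16, -8, mean -12.
Difference = 19 − (-12) = 31.

31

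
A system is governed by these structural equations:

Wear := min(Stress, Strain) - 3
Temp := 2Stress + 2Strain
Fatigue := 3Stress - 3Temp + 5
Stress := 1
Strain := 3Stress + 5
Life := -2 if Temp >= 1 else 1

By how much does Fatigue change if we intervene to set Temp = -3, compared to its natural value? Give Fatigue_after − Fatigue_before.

do(Temp=-3) replaces the equation Temp := 2Stress + 2Strain with the constant Temp = -3.
Fatigue = 3Stress - 3Temp + 5  [with Stress=1, Temp=-3]  = 17
Without intervention: Strain = 3Stress + 5  [with Stress=1]  = 8; Temp = 2Stress + 2Strain  [with Stress=1, Strain=8]  = 18; Fatigue = 3Stress - 3Temp + 5  [with Stress=1, Temp=18]  = -46.
Change = 17 − (-46) = 63.

63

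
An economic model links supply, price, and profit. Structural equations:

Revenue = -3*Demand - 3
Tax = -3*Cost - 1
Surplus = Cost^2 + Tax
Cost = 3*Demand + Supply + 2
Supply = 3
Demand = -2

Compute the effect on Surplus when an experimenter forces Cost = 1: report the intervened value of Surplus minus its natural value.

The intervention breaks the incoming arrows to Cost: Cost = 3*Demand + Supply + 2 no longer applies, and Cost = 1.
Tax = -3*Cost - 1  [with Cost=1]  = -4
Surplus = Cost^2 + Tax  [with Cost=1, Tax=-4]  = -3
Without intervention: Cost = 3*Demand + Supply + 2  [with Demand=-2, Supply=3]  = -1; Tax = -3*Cost - 1  [with Cost=-1]  = 2; Surplus = Cost^2 + Tax  [with Cost=-1, Tax=2]  = 3.
Change = -3 − 3 = -6.

-6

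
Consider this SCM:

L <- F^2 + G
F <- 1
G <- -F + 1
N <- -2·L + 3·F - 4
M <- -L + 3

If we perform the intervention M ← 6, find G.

0

Under do(M=6), the mechanism M <- -L + 3 is discarded; M is fixed at 6.
No directed path runs from M to G, so G keeps its natural value.
G = -F + 1  [with F=1]  = 0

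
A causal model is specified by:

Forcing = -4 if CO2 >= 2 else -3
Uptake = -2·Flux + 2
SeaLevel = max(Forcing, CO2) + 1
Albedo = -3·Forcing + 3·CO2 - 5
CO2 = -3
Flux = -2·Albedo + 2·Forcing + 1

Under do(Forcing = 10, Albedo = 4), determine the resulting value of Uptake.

Under do(Forcing = 10, Albedo = 4), each intervened variable's structural equation is replaced by its fixed value.
Flux = -2·Albedo + 2·Forcing + 1  [with Albedo=4, Forcing=10]  = 13
Uptake = -2·Flux + 2  [with Flux=13]  = -24

-24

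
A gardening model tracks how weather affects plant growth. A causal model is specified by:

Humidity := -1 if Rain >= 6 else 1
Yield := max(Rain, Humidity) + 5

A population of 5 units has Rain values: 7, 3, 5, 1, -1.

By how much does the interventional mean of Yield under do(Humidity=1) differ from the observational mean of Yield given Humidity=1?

0.9

Every unit gets Humidity=1 under the intervention. Yield values become 12, 8, 10, 6, 6; E[Yield|do(Humidity=1)] = 8.4.
Observing Humidity=1 restricts to units where Humidity's equation naturally yields 1: Rain ∈ {3, 5, 1, -1}. In that subpopulation Yield = 8, 10, 6, 6, mean 7.5.
Difference = 8.4 − 7.5 = 0.9.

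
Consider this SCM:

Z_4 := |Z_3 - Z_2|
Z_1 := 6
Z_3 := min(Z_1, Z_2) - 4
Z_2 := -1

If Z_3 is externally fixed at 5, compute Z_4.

The intervention breaks the incoming arrows to Z_3: Z_3 := min(Z_1, Z_2) - 4 no longer applies, and Z_3 = 5.
Z_4 = |Z_3 - Z_2|  [with Z_3=5, Z_2=-1]  = 6

6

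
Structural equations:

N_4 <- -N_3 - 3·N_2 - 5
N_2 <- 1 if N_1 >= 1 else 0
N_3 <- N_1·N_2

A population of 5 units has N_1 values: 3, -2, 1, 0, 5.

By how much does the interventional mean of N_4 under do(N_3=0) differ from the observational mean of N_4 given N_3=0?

-1.8

do(N_3=0) breaks N_3's dependence on N_1. With N_3=0 fixed, N_4 across the units is -8, -5, -8, -5, -8, mean -6.8.
Conditioning on N_3=0 selects the 2 unit(s) with N_1 ∈ {-2, 0}. Their N_4 values: -5, -5. Mean = -5.
Difference = -6.8 − (-5) = -1.8.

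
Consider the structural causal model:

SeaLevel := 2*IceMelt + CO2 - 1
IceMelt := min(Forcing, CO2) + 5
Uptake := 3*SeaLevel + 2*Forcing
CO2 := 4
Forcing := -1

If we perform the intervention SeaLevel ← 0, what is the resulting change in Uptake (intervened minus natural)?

-33

Intervening sets SeaLevel = 0 and removes its equation (SeaLevel := 2*IceMelt + CO2 - 1).
Uptake = 3*SeaLevel + 2*Forcing  [with SeaLevel=0, Forcing=-1]  = -2
Without intervention: IceMelt = min(Forcing, CO2) + 5  [with Forcing=-1, CO2=4]  = 4; SeaLevel = 2*IceMelt + CO2 - 1  [with IceMelt=4, CO2=4]  = 11; Uptake = 3*SeaLevel + 2*Forcing  [with SeaLevel=11, Forcing=-1]  = 31.
Change = -2 − 31 = -33.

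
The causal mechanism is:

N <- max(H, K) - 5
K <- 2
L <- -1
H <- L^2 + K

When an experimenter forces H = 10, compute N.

The intervention breaks the incoming arrows to H: H <- L^2 + K no longer applies, and H = 10.
N = max(H, K) - 5  [with H=10, K=2]  = 5

5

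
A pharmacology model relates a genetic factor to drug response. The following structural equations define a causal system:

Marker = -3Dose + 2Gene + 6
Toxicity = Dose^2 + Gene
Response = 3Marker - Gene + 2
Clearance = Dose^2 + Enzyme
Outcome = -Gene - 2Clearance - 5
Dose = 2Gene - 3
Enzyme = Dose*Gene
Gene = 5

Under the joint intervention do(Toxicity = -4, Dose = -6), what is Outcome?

-22

The joint intervention fixes Toxicity = -4, Dose = -6, removing each variable's own equation.
Enzyme = Dose*Gene  [with Dose=-6, Gene=5]  = -30
Clearance = Dose^2 + Enzyme  [with Dose=-6, Enzyme=-30]  = 6
Outcome = -Gene - 2Clearance - 5  [with Gene=5, Clearance=6]  = -22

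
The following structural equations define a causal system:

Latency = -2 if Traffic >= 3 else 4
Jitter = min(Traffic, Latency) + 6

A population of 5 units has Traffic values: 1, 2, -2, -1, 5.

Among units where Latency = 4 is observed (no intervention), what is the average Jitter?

6

Observing Latency=4 restricts to units where Latency's equation naturally yields 4: Traffic ∈ {1, 2, -2, -1}. In that subpopulation Jitter = 7, 8, 4, 5, mean 6.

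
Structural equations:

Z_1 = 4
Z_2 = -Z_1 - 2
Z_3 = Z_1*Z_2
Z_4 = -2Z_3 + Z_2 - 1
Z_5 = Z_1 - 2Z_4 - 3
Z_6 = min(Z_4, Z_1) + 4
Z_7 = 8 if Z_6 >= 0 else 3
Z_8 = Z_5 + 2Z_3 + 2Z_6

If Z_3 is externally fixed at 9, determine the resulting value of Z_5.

do(Z_3=9) replaces the equation Z_3 = Z_1*Z_2 with the constant Z_3 = 9.
Z_2 = -Z_1 - 2  [with Z_1=4]  = -6
Z_4 = -2Z_3 + Z_2 - 1  [with Z_3=9, Z_2=-6]  = -25
Z_5 = Z_1 - 2Z_4 - 3  [with Z_1=4, Z_4=-25]  = 51

51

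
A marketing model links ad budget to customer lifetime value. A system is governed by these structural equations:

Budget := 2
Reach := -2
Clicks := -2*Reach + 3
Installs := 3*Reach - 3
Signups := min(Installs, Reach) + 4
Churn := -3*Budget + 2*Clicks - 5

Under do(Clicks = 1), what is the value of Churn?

The intervention breaks the incoming arrows to Clicks: Clicks := -2*Reach + 3 no longer applies, and Clicks = 1.
Churn = -3*Budget + 2*Clicks - 5  [with Budget=2, Clicks=1]  = -9

-9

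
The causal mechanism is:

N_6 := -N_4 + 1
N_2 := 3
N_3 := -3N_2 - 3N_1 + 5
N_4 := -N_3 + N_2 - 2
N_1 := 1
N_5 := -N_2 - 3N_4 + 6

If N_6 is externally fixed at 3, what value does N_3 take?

-7

do(N_6=3) replaces the equation N_6 := -N_4 + 1 with the constant N_6 = 3.
N_3 is not downstream of the intervention, so its value is determined by the original equations.
N_3 = -3N_2 - 3N_1 + 5  [with N_2=3, N_1=1]  = -7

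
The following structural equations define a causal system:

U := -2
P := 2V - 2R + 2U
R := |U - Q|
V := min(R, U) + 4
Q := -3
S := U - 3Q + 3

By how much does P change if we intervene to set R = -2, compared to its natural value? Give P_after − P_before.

6

The intervention breaks the incoming arrows to R: R := |U - Q| no longer applies, and R = -2.
V = min(R, U) + 4  [with R=-2, U=-2]  = 2
P = 2V - 2R + 2U  [with V=2, R=-2, U=-2]  = 4
Without intervention: R = |U - Q|  [with U=-2, Q=-3]  = 1; V = min(R, U) + 4  [with R=1, U=-2]  = 2; P = 2V - 2R + 2U  [with V=2, R=1, U=-2]  = -2.
Change = 4 − (-2) = 6.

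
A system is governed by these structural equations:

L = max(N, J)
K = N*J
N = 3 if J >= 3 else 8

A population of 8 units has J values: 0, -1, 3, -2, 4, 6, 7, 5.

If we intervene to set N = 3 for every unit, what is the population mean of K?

8.25

Every unit gets N=3 under the intervention. K values become 0, -3, 9, -6, 12, 18, 21, 15; E[K|do(N=3)] = 8.25.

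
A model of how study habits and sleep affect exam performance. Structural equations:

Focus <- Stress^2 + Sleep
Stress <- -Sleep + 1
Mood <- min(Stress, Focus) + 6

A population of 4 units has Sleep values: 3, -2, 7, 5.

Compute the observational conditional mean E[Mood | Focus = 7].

6.5

E[Mood|Focus=7] averages over only the 2 units with Focus=7 (Sleep = 3, -2): Mood = 4, 9, mean 6.5.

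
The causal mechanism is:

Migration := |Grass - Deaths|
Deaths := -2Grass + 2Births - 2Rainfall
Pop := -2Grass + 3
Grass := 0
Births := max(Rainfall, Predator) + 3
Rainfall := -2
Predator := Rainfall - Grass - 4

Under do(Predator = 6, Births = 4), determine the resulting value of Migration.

Setting Predator = 6, Births = 4 by intervention discards those variables' equations.
Deaths = -2Grass + 2Births - 2Rainfall  [with Grass=0, Births=4, Rainfall=-2]  = 12
Migration = |Grass - Deaths|  [with Grass=0, Deaths=12]  = 12

12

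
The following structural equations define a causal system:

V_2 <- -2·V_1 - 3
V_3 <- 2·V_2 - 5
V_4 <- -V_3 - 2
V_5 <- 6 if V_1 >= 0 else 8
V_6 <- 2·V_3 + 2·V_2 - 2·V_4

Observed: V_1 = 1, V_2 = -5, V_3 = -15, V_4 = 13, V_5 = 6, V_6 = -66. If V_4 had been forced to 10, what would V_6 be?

-60

Under do(V_4=10), the mechanism V_4 <- -V_3 - 2 is discarded; V_4 is fixed at 10.
V_2 = -2·V_1 - 3  [with V_1=1]  = -5
V_3 = 2·V_2 - 5  [with V_2=-5]  = -15
V_6 = 2·V_3 + 2·V_2 - 2·V_4  [with V_3=-15, V_2=-5, V_4=10]  = -60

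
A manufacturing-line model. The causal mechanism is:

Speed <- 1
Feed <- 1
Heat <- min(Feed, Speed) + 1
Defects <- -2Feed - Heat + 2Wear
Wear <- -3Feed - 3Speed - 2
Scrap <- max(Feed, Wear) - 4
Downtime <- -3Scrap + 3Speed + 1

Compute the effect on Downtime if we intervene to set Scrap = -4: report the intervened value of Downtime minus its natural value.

3

Intervening sets Scrap = -4 and removes its equation (Scrap <- max(Feed, Wear) - 4).
Downtime = -3Scrap + 3Speed + 1  [with Scrap=-4, Speed=1]  = 16
Without intervention: Wear = -3Feed - 3Speed - 2  [with Feed=1, Speed=1]  = -8; Scrap = max(Feed, Wear) - 4  [with Feed=1, Wear=-8]  = -3; Downtime = -3Scrap + 3Speed + 1  [with Scrap=-3, Speed=1]  = 13.
Change = 16 − 13 = 3.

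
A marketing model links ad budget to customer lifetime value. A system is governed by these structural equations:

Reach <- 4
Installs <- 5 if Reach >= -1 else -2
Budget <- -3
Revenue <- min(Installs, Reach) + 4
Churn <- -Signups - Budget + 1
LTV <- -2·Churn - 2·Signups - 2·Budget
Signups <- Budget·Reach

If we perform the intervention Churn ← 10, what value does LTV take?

10

Under do(Churn=10), the mechanism Churn <- -Signups - Budget + 1 is discarded; Churn is fixed at 10.
Signups = Budget·Reach  [with Budget=-3, Reach=4]  = -12
LTV = -2·Churn - 2·Signups - 2·Budget  [with Churn=10, Signups=-12, Budget=-3]  = 10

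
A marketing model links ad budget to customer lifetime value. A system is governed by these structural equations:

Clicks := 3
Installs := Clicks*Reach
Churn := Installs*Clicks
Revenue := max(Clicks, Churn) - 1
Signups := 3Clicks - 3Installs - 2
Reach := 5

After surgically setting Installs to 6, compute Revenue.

The intervention breaks the incoming arrows to Installs: Installs := Clicks*Reach no longer applies, and Installs = 6.
Churn = Installs*Clicks  [with Installs=6, Clicks=3]  = 18
Revenue = max(Clicks, Churn) - 1  [with Clicks=3, Churn=18]  = 17

17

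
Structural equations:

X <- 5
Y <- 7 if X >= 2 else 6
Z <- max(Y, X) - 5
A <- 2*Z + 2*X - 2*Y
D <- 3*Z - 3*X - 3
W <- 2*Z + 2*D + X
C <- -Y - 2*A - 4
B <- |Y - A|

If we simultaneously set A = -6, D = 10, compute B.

The joint intervention fixes A = -6, D = 10, removing each variable's own equation.
Y = 7 if X >= 2 else 6  [with X=5]  = 7
B = |Y - A|  [with Y=7, A=-6]  = 13

13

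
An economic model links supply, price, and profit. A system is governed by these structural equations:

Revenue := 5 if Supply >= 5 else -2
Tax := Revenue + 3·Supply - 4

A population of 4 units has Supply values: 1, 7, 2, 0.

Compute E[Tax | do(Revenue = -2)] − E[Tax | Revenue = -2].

do(Revenue=-2) breaks Revenue's dependence on Supply. With Revenue=-2 fixed, Tax across the units is -3, 15, 0, -6, mean 1.5.
Observing Revenue=-2 restricts to units where Revenue's equation naturally yields -2: Supply ∈ {1, 2, 0}. In that subpopulation Tax = -3, 0, -6, mean -3.
Difference = 1.5 − (-3) = 4.5.

4.5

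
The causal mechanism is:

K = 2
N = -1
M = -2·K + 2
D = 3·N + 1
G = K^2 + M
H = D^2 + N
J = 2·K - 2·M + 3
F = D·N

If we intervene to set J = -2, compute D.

Under do(J=-2), the mechanism J = 2·K - 2·M + 3 is discarded; J is fixed at -2.
Since D is not a descendant of the intervened variable, it is unaffected.
D = 3·N + 1  [with N=-1]  = -2

-2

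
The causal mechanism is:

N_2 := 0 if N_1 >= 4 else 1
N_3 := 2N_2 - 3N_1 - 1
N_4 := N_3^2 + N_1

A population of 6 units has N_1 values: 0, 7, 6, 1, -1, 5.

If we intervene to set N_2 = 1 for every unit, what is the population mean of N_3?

Every unit gets N_2=1 under the intervention. N_3 values become 1, -20, -17, -2, 4, -14; E[N_3|do(N_2=1)] = -8.

-8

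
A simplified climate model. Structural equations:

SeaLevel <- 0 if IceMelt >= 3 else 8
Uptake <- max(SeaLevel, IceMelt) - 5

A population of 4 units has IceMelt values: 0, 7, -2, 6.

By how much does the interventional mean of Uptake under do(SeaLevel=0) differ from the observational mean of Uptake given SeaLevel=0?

Under do(SeaLevel=0), SeaLevel's equation is replaced by SeaLevel=0 for every unit. Per-unit Uptake: -5, 2, -5, 1. Mean = -1.75.
E[Uptake|SeaLevel=0] averages over only the 2 units with SeaLevel=0 (IceMelt = 7, 6): Uptake = 2, 1, mean 1.5.
Difference = -1.75 − 1.5 = -3.25.

-3.25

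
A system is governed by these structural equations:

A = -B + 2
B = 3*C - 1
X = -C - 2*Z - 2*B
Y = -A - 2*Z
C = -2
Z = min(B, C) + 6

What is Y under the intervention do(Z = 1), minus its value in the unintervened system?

do(Z=1) replaces the equation Z = min(B, C) + 6 with the constant Z = 1.
B = 3*C - 1  [with C=-2]  = -7
A = -B + 2  [with B=-7]  = 9
Y = -A - 2*Z  [with A=9, Z=1]  = -11
Without intervention: B = 3*C - 1  [with C=-2]  = -7; Z = min(B, C) + 6  [with B=-7, C=-2]  = -1; A = -B + 2  [with B=-7]  = 9; Y = -A - 2*Z  [with A=9, Z=-1]  = -7.
Change = -11 − (-7) = -4.

-4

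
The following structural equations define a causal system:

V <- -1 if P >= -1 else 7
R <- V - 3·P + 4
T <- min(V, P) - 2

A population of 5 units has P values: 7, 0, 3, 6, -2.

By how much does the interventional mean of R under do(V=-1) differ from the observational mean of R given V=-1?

Every unit gets V=-1 under the intervention. R values become -18, 3, -6, -15, 9; E[R|do(V=-1)] = -5.4.
Observing V=-1 restricts to units where V's equation naturally yields -1: P ∈ {7, 0, 3, 6}. In that subpopulation R = -18, 3, -6, -15, mean -9.
Difference = -5.4 − (-9) = 3.6.

3.6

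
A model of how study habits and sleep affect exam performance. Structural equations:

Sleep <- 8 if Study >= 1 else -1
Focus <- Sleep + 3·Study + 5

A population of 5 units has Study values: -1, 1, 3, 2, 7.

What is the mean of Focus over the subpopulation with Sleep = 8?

Observing Sleep=8 restricts to units where Sleep's equation naturally yields 8: Study ∈ {1, 3, 2, 7}. In that subpopulation Focus = 16, 22, 19, 34, mean 22.75.

22.75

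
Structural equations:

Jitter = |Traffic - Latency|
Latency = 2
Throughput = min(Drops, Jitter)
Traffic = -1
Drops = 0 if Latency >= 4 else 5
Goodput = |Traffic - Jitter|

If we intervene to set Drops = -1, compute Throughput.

-1

do(Drops=-1) replaces the equation Drops = 0 if Latency >= 4 else 5 with the constant Drops = -1.
Jitter = |Traffic - Latency|  [with Traffic=-1, Latency=2]  = 3
Throughput = min(Drops, Jitter)  [with Drops=-1, Jitter=3]  = -1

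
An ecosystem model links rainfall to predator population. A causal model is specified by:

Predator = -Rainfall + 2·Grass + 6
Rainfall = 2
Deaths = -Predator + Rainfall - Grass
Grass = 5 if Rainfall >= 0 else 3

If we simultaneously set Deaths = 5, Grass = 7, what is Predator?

18

Setting Deaths = 5, Grass = 7 by intervention discards those variables' equations.
Predator = -Rainfall + 2·Grass + 6  [with Rainfall=2, Grass=7]  = 18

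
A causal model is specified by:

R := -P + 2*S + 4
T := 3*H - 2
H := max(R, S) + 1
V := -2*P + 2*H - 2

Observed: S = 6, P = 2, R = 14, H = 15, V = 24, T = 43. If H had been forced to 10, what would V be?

Intervening sets H = 10 and removes its equation (H := max(R, S) + 1).
V = -2*P + 2*H - 2  [with P=2, H=10]  = 14

14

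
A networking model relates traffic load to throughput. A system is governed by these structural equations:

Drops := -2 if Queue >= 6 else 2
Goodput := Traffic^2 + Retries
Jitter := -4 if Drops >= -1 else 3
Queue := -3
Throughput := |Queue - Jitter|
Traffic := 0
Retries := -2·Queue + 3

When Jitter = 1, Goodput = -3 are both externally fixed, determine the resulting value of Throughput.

4

Under do(Jitter = 1, Goodput = -3), each intervened variable's structural equation is replaced by its fixed value.
Throughput = |Queue - Jitter|  [with Queue=-3, Jitter=1]  = 4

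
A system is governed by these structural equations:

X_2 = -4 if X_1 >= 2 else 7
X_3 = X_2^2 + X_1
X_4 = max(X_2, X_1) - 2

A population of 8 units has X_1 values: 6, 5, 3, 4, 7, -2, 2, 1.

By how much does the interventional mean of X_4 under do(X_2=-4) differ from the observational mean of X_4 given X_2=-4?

Under do(X_2=-4), X_2's equation is replaced by X_2=-4 for every unit. Per-unit X_4: 4, 3, 1, 2, 5, -4, 0, -1. Mean = 1.25.
E[X_4|X_2=-4] averages over only the 6 units with X_2=-4 (X_1 = 6, 5, 3, 4, 7, 2): X_4 = 4, 3, 1, 2, 5, 0, mean 2.5.
Difference = 1.25 − 2.5 = -1.25.

-1.25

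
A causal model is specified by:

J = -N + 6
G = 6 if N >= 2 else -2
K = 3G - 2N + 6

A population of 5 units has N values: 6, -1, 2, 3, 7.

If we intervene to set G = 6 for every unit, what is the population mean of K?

Every unit gets G=6 under the intervention. K values become 12, 26, 20, 18, 10; E[K|do(G=6)] = 17.2.

17.2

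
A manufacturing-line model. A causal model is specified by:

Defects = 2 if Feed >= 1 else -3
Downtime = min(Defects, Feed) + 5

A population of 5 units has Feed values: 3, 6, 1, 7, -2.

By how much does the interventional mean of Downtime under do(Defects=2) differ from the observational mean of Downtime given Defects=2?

-0.75

The intervention sets Defects=2 in all 5 units regardless of Feed. Recomputing Downtime per unit gives 7, 7, 6, 7, 3; average 6.
Observing Defects=2 restricts to units where Defects's equation naturally yields 2: Feed ∈ {3, 6, 1, 7}. In that subpopulation Downtime = 7, 7, 6, 7, mean 6.75.
Difference = 6 − 6.75 = -0.75.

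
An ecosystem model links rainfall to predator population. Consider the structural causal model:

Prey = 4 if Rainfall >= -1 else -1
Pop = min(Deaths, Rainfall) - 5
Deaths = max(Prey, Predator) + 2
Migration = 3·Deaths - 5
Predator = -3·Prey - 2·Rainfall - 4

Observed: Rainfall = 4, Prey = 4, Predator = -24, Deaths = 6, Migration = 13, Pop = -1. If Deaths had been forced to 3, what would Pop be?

Under do(Deaths=3), the mechanism Deaths = max(Prey, Predator) + 2 is discarded; Deaths is fixed at 3.
Pop = min(Deaths, Rainfall) - 5  [with Deaths=3, Rainfall=4]  = -2

-2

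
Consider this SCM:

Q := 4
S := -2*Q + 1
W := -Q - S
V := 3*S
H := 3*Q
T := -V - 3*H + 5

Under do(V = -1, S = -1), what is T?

The joint intervention fixes V = -1, S = -1, removing each variable's own equation.
H = 3*Q  [with Q=4]  = 12
T = -V - 3*H + 5  [with V=-1, H=12]  = -30

-30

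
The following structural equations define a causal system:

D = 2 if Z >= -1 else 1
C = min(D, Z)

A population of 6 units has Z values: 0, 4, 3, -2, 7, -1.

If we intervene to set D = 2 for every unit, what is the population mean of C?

Under do(D=2), D's equation is replaced by D=2 for every unit. Per-unit C: 0, 2, 2, -2, 2, -1. Mean = 0.5.

0.5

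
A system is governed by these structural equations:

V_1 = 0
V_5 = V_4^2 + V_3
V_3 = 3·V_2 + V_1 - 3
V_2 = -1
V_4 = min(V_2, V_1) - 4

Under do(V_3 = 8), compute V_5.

do(V_3=8) replaces the equation V_3 = 3·V_2 + V_1 - 3 with the constant V_3 = 8.
V_4 = min(V_2, V_1) - 4  [with V_2=-1, V_1=0]  = -5
V_5 = V_4^2 + V_3  [with V_4=-5, V_3=8]  = 33

33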